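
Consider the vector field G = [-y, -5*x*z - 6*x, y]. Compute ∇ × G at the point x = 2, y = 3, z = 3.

(∇×G)₁ = ∂G₃/∂y − ∂G₂/∂z = 5*x + 1
(∇×G)₂ = ∂G₁/∂z − ∂G₃/∂x = 0
(∇×G)₃ = ∂G₂/∂x − ∂G₁/∂y = -5*z - 5
∇×G = (5*x + 1, 0, -5*z - 5)
At (2, 3, 3): (11, 0, -20).

(11, 0, -20)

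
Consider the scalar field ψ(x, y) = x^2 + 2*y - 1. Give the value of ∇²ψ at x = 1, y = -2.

2

∂²ψ/∂x² = 2
∂²ψ/∂y² = 0
∇²ψ = 2
At (1, -2): 2.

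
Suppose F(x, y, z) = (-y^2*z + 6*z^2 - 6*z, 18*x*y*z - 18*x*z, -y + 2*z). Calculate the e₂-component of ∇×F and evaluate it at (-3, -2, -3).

(∇×F)_2 = ∂F₁/∂z − ∂F₃/∂x
= -y^2 + 12*z - 6 − (0)
= -y^2 + 12*z - 6
At (-3, -2, -3): -46.

-46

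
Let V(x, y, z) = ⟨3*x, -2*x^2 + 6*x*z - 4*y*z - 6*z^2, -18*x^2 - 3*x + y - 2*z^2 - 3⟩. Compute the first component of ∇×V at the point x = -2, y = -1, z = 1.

21

(∇×V)_1 = ∂V₃/∂y − ∂V₂/∂z
= 1 − (6*x - 4*y - 12*z)
= -6*x + 4*y + 12*z + 1
At (-2, -1, 1): 21.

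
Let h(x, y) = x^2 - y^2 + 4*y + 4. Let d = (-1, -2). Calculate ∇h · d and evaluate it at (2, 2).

-4

∂h/∂x = 2*x
∂h/∂y = -2*y + 4
∇h at (2, 2) = (4, 0)
∇h · d = (4)(-1) + (0)(-2) = -4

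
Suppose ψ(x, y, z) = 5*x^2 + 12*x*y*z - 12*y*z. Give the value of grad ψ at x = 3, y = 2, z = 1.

∂ψ/∂x = 10*x + 12*y*z
∂ψ/∂y = 12*x*z - 12*z
∂ψ/∂z = 12*x*y - 12*y
∇ψ = (10*x + 12*y*z, 12*x*z - 12*z, 12*x*y - 12*y)
At (3, 2, 1): (54, 24, 48).

(54, 24, 48)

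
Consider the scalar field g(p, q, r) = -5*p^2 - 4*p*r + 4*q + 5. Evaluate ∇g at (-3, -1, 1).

(26, 4, 12)

∂g/∂p = -10*p - 4*r
∂g/∂q = 4
∂g/∂r = -4*p
∇g = (-10*p - 4*r, 4, -4*p)
At (-3, -1, 1): (26, 4, 12).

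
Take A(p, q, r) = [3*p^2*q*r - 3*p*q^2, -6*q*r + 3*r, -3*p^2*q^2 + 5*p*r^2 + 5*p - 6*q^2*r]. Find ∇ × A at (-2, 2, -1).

(-15, -34, -12)

(∇×A)₁ = ∂A₃/∂q − ∂A₂/∂r = -6*p^2*q - 12*q*r + 6*q - 3
(∇×A)₂ = ∂A₁/∂r − ∂A₃/∂p = 3*p^2*q + 6*p*q^2 - 5*r^2 - 5
(∇×A)₃ = ∂A₂/∂p − ∂A₁/∂q = -3*p^2*r + 6*p*q
∇×A = (-6*p^2*q - 12*q*r + 6*q - 3, 3*p^2*q + 6*p*q^2 - 5*r^2 - 5, -3*p^2*r + 6*p*q)
At (-2, 2, -1): (-15, -34, -12).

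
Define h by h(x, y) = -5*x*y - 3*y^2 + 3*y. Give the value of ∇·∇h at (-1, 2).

∂²h/∂x² = 0
∂²h/∂y² = -6
∇²h = -6
At (-1, 2): -6.

-6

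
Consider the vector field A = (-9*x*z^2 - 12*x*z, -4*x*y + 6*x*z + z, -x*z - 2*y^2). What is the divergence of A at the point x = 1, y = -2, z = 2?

∂A₁/∂x = -9*z^2 - 12*z
∂A₂/∂y = -4*x
∂A₃/∂z = -x
∇·A = -5*x - 9*z^2 - 12*z
At (1, -2, 2): -65.

-65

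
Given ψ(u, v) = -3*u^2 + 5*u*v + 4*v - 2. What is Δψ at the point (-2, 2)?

-6

∂²ψ/∂u² = -6
∂²ψ/∂v² = 0
∇²ψ = -6
At (-2, 2): -6.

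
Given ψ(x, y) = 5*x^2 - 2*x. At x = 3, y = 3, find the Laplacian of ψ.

∂²ψ/∂x² = 10
∂²ψ/∂y² = 0
∇²ψ = 10
At (3, 3): 10.

10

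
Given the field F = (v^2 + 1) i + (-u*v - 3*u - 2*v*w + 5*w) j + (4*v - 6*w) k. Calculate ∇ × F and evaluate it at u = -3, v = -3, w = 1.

(∇×F)₁ = ∂F₃/∂v − ∂F₂/∂w = 2*v - 1
(∇×F)₂ = ∂F₁/∂w − ∂F₃/∂u = 0
(∇×F)₃ = ∂F₂/∂u − ∂F₁/∂v = -3*v - 3
∇×F = (2*v - 1, 0, -3*v - 3)
At (-3, -3, 1): (-7, 0, 6).

(-7, 0, 6)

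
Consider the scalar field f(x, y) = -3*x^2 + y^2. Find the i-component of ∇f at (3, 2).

-18

(∇f)_1 = ∂f/∂x = -6*x
At (3, 2): -18.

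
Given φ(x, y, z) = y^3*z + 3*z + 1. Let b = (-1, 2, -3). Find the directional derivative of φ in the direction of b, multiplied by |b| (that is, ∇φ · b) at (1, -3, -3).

-90

∂φ/∂x = 0
∂φ/∂y = 3*y^2*z
∂φ/∂z = y^3 + 3
∇φ at (1, -3, -3) = (0, -81, -24)
∇φ · b = (0)(-1) + (-81)(2) + (-24)(-3) = -90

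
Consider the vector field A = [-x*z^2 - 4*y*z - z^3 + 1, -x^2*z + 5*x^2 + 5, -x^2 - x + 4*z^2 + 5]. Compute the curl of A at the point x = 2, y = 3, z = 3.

(∇×A)₁ = ∂A₃/∂y − ∂A₂/∂z = x^2
(∇×A)₂ = ∂A₁/∂z − ∂A₃/∂x = -2*x*z + 2*x - 4*y - 3*z^2 + 1
(∇×A)₃ = ∂A₂/∂x − ∂A₁/∂y = -2*x*z + 10*x + 4*z
∇×A = (x^2, -2*x*z + 2*x - 4*y - 3*z^2 + 1, -2*x*z + 10*x + 4*z)
At (2, 3, 3): (4, -46, 20).

(4, -46, 20)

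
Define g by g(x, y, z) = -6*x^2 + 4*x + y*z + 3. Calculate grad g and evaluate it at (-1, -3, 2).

(16, 2, -3)

∂g/∂x = -12*x + 4
∂g/∂y = z
∂g/∂z = y
∇g = (-12*x + 4, z, y)
At (-1, -3, 2): (16, 2, -3).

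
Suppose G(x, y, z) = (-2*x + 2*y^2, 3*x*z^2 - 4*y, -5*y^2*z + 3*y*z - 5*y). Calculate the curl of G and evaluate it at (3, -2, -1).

(∇×G)₁ = ∂G₃/∂y − ∂G₂/∂z = -6*x*z - 10*y*z + 3*z - 5
(∇×G)₂ = ∂G₁/∂z − ∂G₃/∂x = 0
(∇×G)₃ = ∂G₂/∂x − ∂G₁/∂y = -4*y + 3*z^2
∇×G = (-6*x*z - 10*y*z + 3*z - 5, 0, -4*y + 3*z^2)
At (3, -2, -1): (-10, 0, 11).

(-10, 0, 11)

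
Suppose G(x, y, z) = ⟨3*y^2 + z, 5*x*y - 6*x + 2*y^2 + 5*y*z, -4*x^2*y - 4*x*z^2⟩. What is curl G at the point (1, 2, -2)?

(∇×G)₁ = ∂G₃/∂y − ∂G₂/∂z = -4*x^2 - 5*y
(∇×G)₂ = ∂G₁/∂z − ∂G₃/∂x = 8*x*y + 4*z^2 + 1
(∇×G)₃ = ∂G₂/∂x − ∂G₁/∂y = -y - 6
∇×G = (-4*x^2 - 5*y, 8*x*y + 4*z^2 + 1, -y - 6)
At (1, 2, -2): (-14, 33, -8).

(-14, 33, -8)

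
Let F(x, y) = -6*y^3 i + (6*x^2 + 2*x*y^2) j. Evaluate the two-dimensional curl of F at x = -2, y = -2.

56

∂F₂/∂x = 12*x + 2*y^2
∂F₁/∂y = -18*y^2
Scalar curl = 12*x + 20*y^2
At (-2, -2): 56.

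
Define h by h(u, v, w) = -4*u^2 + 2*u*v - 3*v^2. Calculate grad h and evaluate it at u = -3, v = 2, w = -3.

(28, -18, 0)

∂h/∂u = -8*u + 2*v
∂h/∂v = 2*u - 6*v
∂h/∂w = 0
∇h = (-8*u + 2*v, 2*u - 6*v, 0)
At (-3, 2, -3): (28, -18, 0).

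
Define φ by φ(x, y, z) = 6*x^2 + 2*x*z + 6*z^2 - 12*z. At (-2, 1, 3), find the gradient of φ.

∂φ/∂x = 12*x + 2*z
∂φ/∂y = 0
∂φ/∂z = 2*x + 12*z - 12
∇φ = (12*x + 2*z, 0, 2*x + 12*z - 12)
At (-2, 1, 3): (-18, 0, 20).

(-18, 0, 20)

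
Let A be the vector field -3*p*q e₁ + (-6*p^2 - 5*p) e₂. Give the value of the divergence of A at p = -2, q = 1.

∂A₁/∂p = -3*q
∂A₂/∂q = 0
∇·A = -3*q
At (-2, 1): -3.

-3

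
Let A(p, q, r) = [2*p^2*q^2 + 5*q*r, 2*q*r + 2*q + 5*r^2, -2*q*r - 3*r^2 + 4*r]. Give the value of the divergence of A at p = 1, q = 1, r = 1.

4

∂A₁/∂p = 4*p*q^2
∂A₂/∂q = 2*r + 2
∂A₃/∂r = -2*q - 6*r + 4
∇·A = 4*p*q^2 - 2*q - 4*r + 6
At (1, 1, 1): 4.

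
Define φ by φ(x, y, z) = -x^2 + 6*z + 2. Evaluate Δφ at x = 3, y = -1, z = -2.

∂²φ/∂x² = -2
∂²φ/∂y² = 0
∂²φ/∂z² = 0
∇²φ = -2
At (3, -1, -2): -2.

-2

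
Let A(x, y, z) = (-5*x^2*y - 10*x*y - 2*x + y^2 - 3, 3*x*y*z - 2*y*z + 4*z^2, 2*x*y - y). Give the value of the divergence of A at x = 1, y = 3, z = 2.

∂A₁/∂x = -10*x*y - 10*y - 2
∂A₂/∂y = 3*x*z - 2*z
∂A₃/∂z = 0
∇·A = -10*x*y + 3*x*z - 10*y - 2*z - 2
At (1, 3, 2): -60.

-60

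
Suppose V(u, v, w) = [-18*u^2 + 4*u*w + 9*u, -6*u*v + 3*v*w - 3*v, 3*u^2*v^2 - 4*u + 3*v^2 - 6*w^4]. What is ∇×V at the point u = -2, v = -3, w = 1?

(-81, 104, 18)

(∇×V)₁ = ∂V₃/∂v − ∂V₂/∂w = 6*u^2*v + 3*v
(∇×V)₂ = ∂V₁/∂w − ∂V₃/∂u = -6*u*v^2 + 4*u + 4
(∇×V)₃ = ∂V₂/∂u − ∂V₁/∂v = -6*v
∇×V = (6*u^2*v + 3*v, -6*u*v^2 + 4*u + 4, -6*v)
At (-2, -3, 1): (-81, 104, 18).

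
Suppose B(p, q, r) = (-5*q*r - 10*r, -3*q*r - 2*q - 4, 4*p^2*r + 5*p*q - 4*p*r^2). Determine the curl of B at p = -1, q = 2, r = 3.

(1, 30, 15)

(∇×B)₁ = ∂B₃/∂q − ∂B₂/∂r = 5*p + 3*q
(∇×B)₂ = ∂B₁/∂r − ∂B₃/∂p = -8*p*r - 10*q + 4*r^2 - 10
(∇×B)₃ = ∂B₂/∂p − ∂B₁/∂q = 5*r
∇×B = (5*p + 3*q, -8*p*r - 10*q + 4*r^2 - 10, 5*r)
At (-1, 2, 3): (1, 30, 15).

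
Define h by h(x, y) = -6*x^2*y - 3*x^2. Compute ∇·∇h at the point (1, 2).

-30

∂²h/∂x² = -6*(2*y + 1)
∂²h/∂y² = 0
∇²h = -12*y - 6
At (1, 2): -30.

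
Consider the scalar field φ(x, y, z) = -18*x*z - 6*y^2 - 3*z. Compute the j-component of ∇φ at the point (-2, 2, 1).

(∇φ)_2 = ∂φ/∂y = -12*y
At (-2, 2, 1): -24.

-24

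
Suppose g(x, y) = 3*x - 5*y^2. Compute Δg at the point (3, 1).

-10

∂²g/∂x² = 0
∂²g/∂y² = -10
∇²g = -10
At (3, 1): -10.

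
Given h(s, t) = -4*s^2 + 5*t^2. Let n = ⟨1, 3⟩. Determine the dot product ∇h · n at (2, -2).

-76

∂h/∂s = -8*s
∂h/∂t = 10*t
∇h at (2, -2) = (-16, -20)
∇h · n = (-16)(1) + (-20)(3) = -76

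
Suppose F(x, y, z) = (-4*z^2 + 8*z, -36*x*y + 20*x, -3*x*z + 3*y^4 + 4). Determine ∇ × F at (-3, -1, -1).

(∇×F)₁ = ∂F₃/∂y − ∂F₂/∂z = 12*y^3
(∇×F)₂ = ∂F₁/∂z − ∂F₃/∂x = -5*z + 8
(∇×F)₃ = ∂F₂/∂x − ∂F₁/∂y = -36*y + 20
∇×F = (12*y^3, -5*z + 8, -36*y + 20)
At (-3, -1, -1): (-12, 13, 56).

(-12, 13, 56)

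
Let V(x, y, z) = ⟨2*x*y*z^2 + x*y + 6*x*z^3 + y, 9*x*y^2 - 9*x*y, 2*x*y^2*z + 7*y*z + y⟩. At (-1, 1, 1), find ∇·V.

5

∂V₁/∂x = 2*y*z^2 + y + 6*z^3
∂V₂/∂y = 18*x*y - 9*x
∂V₃/∂z = 2*x*y^2 + 7*y
∇·V = 2*x*y^2 + 18*x*y - 9*x + 2*y*z^2 + 8*y + 6*z^3
At (-1, 1, 1): 5.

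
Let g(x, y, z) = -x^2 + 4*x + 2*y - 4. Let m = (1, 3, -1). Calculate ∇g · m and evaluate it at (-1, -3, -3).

∂g/∂x = -2*x + 4
∂g/∂y = 2
∂g/∂z = 0
∇g at (-1, -3, -3) = (6, 2, 0)
∇g · m = (6)(1) + (2)(3) + (0)(-1) = 12

12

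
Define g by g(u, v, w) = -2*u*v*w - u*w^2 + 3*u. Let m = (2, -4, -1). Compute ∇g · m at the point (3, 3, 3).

∂g/∂u = -2*v*w - w^2 + 3
∂g/∂v = -2*u*w
∂g/∂w = -2*u*v - 2*u*w
∇g at (3, 3, 3) = (-24, -18, -36)
∇g · m = (-24)(2) + (-18)(-4) + (-36)(-1) = 60

60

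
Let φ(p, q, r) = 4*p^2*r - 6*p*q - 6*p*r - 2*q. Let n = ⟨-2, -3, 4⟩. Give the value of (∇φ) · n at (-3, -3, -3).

∂φ/∂p = 8*p*r - 6*q - 6*r
∂φ/∂q = -6*p - 2
∂φ/∂r = 4*p^2 - 6*p
∇φ at (-3, -3, -3) = (108, 16, 54)
∇φ · n = (108)(-2) + (16)(-3) + (54)(4) = -48

-48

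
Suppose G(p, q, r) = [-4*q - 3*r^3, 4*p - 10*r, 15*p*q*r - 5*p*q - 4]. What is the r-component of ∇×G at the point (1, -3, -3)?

8

(∇×G)_3 = ∂G₂/∂p − ∂G₁/∂q
= 4 − (-4)
= 8
At (1, -3, -3): 8.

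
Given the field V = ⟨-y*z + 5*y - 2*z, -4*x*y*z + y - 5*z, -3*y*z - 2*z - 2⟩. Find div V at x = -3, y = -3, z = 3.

44

∂V₁/∂x = 0
∂V₂/∂y = -4*x*z + 1
∂V₃/∂z = -3*y - 2
∇·V = -4*x*z - 3*y - 1
At (-3, -3, 3): 44.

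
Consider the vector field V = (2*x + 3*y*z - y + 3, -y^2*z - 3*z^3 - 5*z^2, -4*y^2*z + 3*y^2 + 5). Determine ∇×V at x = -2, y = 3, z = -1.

(50, 9, 4)

(∇×V)₁ = ∂V₃/∂y − ∂V₂/∂z = y^2 - 8*y*z + 6*y + 9*z^2 + 10*z
(∇×V)₂ = ∂V₁/∂z − ∂V₃/∂x = 3*y
(∇×V)₃ = ∂V₂/∂x − ∂V₁/∂y = -3*z + 1
∇×V = (y^2 - 8*y*z + 6*y + 9*z^2 + 10*z, 3*y, -3*z + 1)
At (-2, 3, -1): (50, 9, 4).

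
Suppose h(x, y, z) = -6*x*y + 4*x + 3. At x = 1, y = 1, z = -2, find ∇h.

∂h/∂x = -6*y + 4
∂h/∂y = -6*x
∂h/∂z = 0
∇h = (-6*y + 4, -6*x, 0)
At (1, 1, -2): (-2, -6, 0).

(-2, -6, 0)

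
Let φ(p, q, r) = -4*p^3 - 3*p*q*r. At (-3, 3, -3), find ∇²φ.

∂²φ/∂p² = -24*p
∂²φ/∂q² = 0
∂²φ/∂r² = 0
∇²φ = -24*p
At (-3, 3, -3): 72.

72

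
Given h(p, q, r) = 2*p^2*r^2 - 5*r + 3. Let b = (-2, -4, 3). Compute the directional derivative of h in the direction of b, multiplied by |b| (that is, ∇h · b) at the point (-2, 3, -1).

∂h/∂p = 4*p*r^2
∂h/∂q = 0
∂h/∂r = 4*p^2*r - 5
∇h at (-2, 3, -1) = (-8, 0, -21)
∇h · b = (-8)(-2) + (0)(-4) + (-21)(3) = -47

-47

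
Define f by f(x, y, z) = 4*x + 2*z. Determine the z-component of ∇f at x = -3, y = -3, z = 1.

(∇f)_3 = ∂f/∂z = 2
At (-3, -3, 1): 2.

2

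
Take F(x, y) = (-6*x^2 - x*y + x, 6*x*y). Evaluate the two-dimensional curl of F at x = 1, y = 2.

13

∂F₂/∂x = 6*y
∂F₁/∂y = -x
Scalar curl = x + 6*y
At (1, 2): 13.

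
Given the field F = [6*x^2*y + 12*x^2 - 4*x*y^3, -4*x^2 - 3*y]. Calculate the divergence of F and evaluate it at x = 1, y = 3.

-51

∂F₁/∂x = 12*x*y + 24*x - 4*y^3
∂F₂/∂y = -3
∇·F = 12*x*y + 24*x - 4*y^3 - 3
At (1, 3): -51.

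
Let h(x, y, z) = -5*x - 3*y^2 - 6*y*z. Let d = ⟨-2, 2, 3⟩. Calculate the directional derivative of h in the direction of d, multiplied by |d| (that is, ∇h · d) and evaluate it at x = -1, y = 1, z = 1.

∂h/∂x = -5
∂h/∂y = -6*y - 6*z
∂h/∂z = -6*y
∇h at (-1, 1, 1) = (-5, -12, -6)
∇h · d = (-5)(-2) + (-12)(2) + (-6)(3) = -32

-32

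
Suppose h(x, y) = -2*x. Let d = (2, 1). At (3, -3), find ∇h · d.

∂h/∂x = -2
∂h/∂y = 0
∇h at (3, -3) = (-2, 0)
∇h · d = (-2)(2) + (0)(1) = -4

-4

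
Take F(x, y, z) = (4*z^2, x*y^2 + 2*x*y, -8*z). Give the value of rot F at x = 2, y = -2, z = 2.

(∇×F)₁ = ∂F₃/∂y − ∂F₂/∂z = 0
(∇×F)₂ = ∂F₁/∂z − ∂F₃/∂x = 8*z
(∇×F)₃ = ∂F₂/∂x − ∂F₁/∂y = y^2 + 2*y
∇×F = (0, 8*z, y^2 + 2*y)
At (2, -2, 2): (0, 16, 0).

(0, 16, 0)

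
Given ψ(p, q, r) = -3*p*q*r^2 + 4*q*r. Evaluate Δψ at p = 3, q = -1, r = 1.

18

∂²ψ/∂p² = 0
∂²ψ/∂q² = 0
∂²ψ/∂r² = -6*p*q
∇²ψ = -6*p*q
At (3, -1, 1): 18.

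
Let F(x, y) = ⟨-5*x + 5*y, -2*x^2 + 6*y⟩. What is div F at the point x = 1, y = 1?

1

∂F₁/∂x = -5
∂F₂/∂y = 6
∇·F = 1
At (1, 1): 1.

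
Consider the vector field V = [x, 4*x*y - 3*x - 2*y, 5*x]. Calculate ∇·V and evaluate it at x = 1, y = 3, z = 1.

3

∂V₁/∂x = 1
∂V₂/∂y = 4*x - 2
∂V₃/∂z = 0
∇·V = 4*x - 1
At (1, 3, 1): 3.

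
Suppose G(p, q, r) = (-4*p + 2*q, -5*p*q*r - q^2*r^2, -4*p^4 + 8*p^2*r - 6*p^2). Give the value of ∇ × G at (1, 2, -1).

(∇×G)₁ = ∂G₃/∂q − ∂G₂/∂r = 5*p*q + 2*q^2*r
(∇×G)₂ = ∂G₁/∂r − ∂G₃/∂p = 16*p^3 - 16*p*r + 12*p
(∇×G)₃ = ∂G₂/∂p − ∂G₁/∂q = -5*q*r - 2
∇×G = (5*p*q + 2*q^2*r, 16*p^3 - 16*p*r + 12*p, -5*q*r - 2)
At (1, 2, -1): (2, 44, 8).

(2, 44, 8)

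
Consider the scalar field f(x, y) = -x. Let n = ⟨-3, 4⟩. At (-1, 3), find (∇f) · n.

∂f/∂x = -1
∂f/∂y = 0
∇f at (-1, 3) = (-1, 0)
∇f · n = (-1)(-3) + (0)(4) = 3

3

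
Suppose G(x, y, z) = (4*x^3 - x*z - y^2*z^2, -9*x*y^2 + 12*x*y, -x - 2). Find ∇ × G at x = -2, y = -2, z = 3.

(∇×G)₁ = ∂G₃/∂y − ∂G₂/∂z = 0
(∇×G)₂ = ∂G₁/∂z − ∂G₃/∂x = -x - 2*y^2*z + 1
(∇×G)₃ = ∂G₂/∂x − ∂G₁/∂y = -9*y^2 + 2*y*z^2 + 12*y
∇×G = (0, -x - 2*y^2*z + 1, -9*y^2 + 2*y*z^2 + 12*y)
At (-2, -2, 3): (0, -21, -96).

(0, -21, -96)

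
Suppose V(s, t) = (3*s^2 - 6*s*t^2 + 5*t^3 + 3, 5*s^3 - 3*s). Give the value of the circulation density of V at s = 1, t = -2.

∂V₂/∂s = 15*s^2 - 3
∂V₁/∂t = -12*s*t + 15*t^2
Scalar curl = 15*s^2 + 12*s*t - 15*t^2 - 3
At (1, -2): -72.

-72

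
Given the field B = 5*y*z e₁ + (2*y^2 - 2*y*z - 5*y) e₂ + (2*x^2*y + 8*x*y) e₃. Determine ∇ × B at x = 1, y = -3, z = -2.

(4, 21, 10)

(∇×B)₁ = ∂B₃/∂y − ∂B₂/∂z = 2*x^2 + 8*x + 2*y
(∇×B)₂ = ∂B₁/∂z − ∂B₃/∂x = -4*x*y - 3*y
(∇×B)₃ = ∂B₂/∂x − ∂B₁/∂y = -5*z
∇×B = (2*x^2 + 8*x + 2*y, -4*x*y - 3*y, -5*z)
At (1, -3, -2): (4, 21, 10).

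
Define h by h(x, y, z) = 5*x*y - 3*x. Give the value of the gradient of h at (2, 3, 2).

∂h/∂x = 5*y - 3
∂h/∂y = 5*x
∂h/∂z = 0
∇h = (5*y - 3, 5*x, 0)
At (2, 3, 2): (12, 10, 0).

(12, 10, 0)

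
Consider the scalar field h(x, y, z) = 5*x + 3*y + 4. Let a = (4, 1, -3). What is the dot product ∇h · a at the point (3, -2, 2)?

∂h/∂x = 5
∂h/∂y = 3
∂h/∂z = 0
∇h at (3, -2, 2) = (5, 3, 0)
∇h · a = (5)(4) + (3)(1) + (0)(-3) = 23

23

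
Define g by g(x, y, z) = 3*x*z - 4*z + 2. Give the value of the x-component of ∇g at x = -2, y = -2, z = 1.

(∇g)_1 = ∂g/∂x = 3*z
At (-2, -2, 1): 3.

3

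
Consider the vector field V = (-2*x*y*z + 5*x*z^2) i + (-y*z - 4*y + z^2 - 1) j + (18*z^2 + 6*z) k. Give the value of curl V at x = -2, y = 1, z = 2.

(-3, -36, -8)

(∇×V)₁ = ∂V₃/∂y − ∂V₂/∂z = y - 2*z
(∇×V)₂ = ∂V₁/∂z − ∂V₃/∂x = -2*x*y + 10*x*z
(∇×V)₃ = ∂V₂/∂x − ∂V₁/∂y = 2*x*z
∇×V = (y - 2*z, -2*x*y + 10*x*z, 2*x*z)
At (-2, 1, 2): (-3, -36, -8).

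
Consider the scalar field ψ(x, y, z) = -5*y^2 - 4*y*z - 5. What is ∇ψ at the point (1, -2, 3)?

(0, 8, 8)

∂ψ/∂x = 0
∂ψ/∂y = -10*y - 4*z
∂ψ/∂z = -4*y
∇ψ = (0, -10*y - 4*z, -4*y)
At (1, -2, 3): (0, 8, 8).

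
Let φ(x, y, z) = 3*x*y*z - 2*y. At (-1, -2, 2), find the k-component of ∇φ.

6

(∇φ)_3 = ∂φ/∂z = 3*x*y
At (-1, -2, 2): 6.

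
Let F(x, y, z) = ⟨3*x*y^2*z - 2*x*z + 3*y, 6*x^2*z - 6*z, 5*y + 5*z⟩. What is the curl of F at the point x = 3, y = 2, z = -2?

(-43, 30, -3)

(∇×F)₁ = ∂F₃/∂y − ∂F₂/∂z = -6*x^2 + 11
(∇×F)₂ = ∂F₁/∂z − ∂F₃/∂x = 3*x*y^2 - 2*x
(∇×F)₃ = ∂F₂/∂x − ∂F₁/∂y = -6*x*y*z + 12*x*z - 3
∇×F = (-6*x^2 + 11, 3*x*y^2 - 2*x, -6*x*y*z + 12*x*z - 3)
At (3, 2, -2): (-43, 30, -3).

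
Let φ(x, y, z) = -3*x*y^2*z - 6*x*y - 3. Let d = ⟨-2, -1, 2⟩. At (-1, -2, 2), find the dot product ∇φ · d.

∂φ/∂x = -3*y^2*z - 6*y
∂φ/∂y = -6*x*y*z - 6*x
∂φ/∂z = -3*x*y^2
∇φ at (-1, -2, 2) = (-12, -18, 12)
∇φ · d = (-12)(-2) + (-18)(-1) + (12)(2) = 66

66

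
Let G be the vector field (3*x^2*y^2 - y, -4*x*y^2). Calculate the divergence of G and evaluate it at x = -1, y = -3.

-78

∂G₁/∂x = 6*x*y^2
∂G₂/∂y = -8*x*y
∇·G = 6*x*y^2 - 8*x*y
At (-1, -3): -78.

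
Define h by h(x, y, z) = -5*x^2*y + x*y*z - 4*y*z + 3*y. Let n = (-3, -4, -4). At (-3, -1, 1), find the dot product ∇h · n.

∂h/∂x = -10*x*y + y*z
∂h/∂y = -5*x^2 + x*z - 4*z + 3
∂h/∂z = x*y - 4*y
∇h at (-3, -1, 1) = (-31, -49, 7)
∇h · n = (-31)(-3) + (-49)(-4) + (7)(-4) = 261

261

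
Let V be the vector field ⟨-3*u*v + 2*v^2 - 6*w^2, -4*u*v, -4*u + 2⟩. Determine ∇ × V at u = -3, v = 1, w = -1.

(0, 16, -17)

(∇×V)₁ = ∂V₃/∂v − ∂V₂/∂w = 0
(∇×V)₂ = ∂V₁/∂w − ∂V₃/∂u = -12*w + 4
(∇×V)₃ = ∂V₂/∂u − ∂V₁/∂v = 3*u - 8*v
∇×V = (0, -12*w + 4, 3*u - 8*v)
At (-3, 1, -1): (0, 16, -17).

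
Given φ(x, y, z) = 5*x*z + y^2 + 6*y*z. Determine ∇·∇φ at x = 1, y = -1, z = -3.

∂²φ/∂x² = 0
∂²φ/∂y² = 2
∂²φ/∂z² = 0
∇²φ = 2
At (1, -1, -3): 2.

2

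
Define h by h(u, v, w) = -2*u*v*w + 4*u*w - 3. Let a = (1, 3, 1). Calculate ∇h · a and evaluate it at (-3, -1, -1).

-42

∂h/∂u = -2*v*w + 4*w
∂h/∂v = -2*u*w
∂h/∂w = -2*u*v + 4*u
∇h at (-3, -1, -1) = (-6, -6, -18)
∇h · a = (-6)(1) + (-6)(3) + (-18)(1) = -42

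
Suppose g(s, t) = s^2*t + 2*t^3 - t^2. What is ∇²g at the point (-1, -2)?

-30

∂²g/∂s² = 2*t
∂²g/∂t² = 2*(6*t - 1)
∇²g = 14*t - 2
At (-1, -2): -30.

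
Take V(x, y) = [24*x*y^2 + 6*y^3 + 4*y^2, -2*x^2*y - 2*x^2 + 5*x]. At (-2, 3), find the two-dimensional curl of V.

139

∂V₂/∂x = -4*x*y - 4*x + 5
∂V₁/∂y = 48*x*y + 18*y^2 + 8*y
Scalar curl = -52*x*y - 4*x - 18*y^2 - 8*y + 5
At (-2, 3): 139.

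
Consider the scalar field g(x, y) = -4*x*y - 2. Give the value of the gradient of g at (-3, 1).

∂g/∂x = -4*y
∂g/∂y = -4*x
∇g = (-4*y, -4*x)
At (-3, 1): (-4, 12).

(-4, 12)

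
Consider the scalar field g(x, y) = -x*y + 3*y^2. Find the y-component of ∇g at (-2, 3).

(∇g)_2 = ∂g/∂y = -x + 6*y
At (-2, 3): 20.

20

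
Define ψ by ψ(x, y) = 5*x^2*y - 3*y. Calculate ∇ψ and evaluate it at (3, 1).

∂ψ/∂x = 10*x*y
∂ψ/∂y = 5*x^2 - 3
∇ψ = (10*x*y, 5*x^2 - 3)
At (3, 1): (30, 42).

(30, 42)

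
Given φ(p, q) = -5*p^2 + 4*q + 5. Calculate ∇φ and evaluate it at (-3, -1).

(30, 4)

∂φ/∂p = -10*p
∂φ/∂q = 4
∇φ = (-10*p, 4)
At (-3, -1): (30, 4).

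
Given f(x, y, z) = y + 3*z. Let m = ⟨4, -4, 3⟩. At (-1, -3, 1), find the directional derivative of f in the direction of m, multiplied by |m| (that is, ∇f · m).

∂f/∂x = 0
∂f/∂y = 1
∂f/∂z = 3
∇f at (-1, -3, 1) = (0, 1, 3)
∇f · m = (0)(4) + (1)(-4) + (3)(3) = 5

5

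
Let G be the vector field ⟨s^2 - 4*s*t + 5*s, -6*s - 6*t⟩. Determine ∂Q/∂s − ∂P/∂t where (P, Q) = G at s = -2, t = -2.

∂G₂/∂s = -6
∂G₁/∂t = -4*s
Scalar curl = 4*s - 6
At (-2, -2): -14.

-14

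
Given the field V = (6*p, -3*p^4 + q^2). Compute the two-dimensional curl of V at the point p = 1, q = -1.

-12

∂V₂/∂p = -12*p^3
∂V₁/∂q = 0
Scalar curl = -12*p^3
At (1, -1): -12.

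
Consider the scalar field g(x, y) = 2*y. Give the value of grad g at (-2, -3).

∂g/∂x = 0
∂g/∂y = 2
∇g = (0, 2)
At (-2, -3): (0, 2).

(0, 2)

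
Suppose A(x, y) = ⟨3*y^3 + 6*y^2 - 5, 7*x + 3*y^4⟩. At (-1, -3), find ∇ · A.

-324

∂A₁/∂x = 0
∂A₂/∂y = 12*y^3
∇·A = 12*y^3
At (-1, -3): -324.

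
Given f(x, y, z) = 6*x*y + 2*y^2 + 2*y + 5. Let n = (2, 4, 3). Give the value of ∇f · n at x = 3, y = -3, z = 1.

∂f/∂x = 6*y
∂f/∂y = 6*x + 4*y + 2
∂f/∂z = 0
∇f at (3, -3, 1) = (-18, 8, 0)
∇f · n = (-18)(2) + (8)(4) + (0)(3) = -4

-4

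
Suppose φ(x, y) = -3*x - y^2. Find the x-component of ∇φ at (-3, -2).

-3

(∇φ)_1 = ∂φ/∂x = -3
At (-3, -2): -3.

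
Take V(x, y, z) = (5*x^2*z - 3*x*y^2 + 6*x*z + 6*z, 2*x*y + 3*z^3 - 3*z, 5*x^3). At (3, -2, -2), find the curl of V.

(-33, -66, -40)

(∇×V)₁ = ∂V₃/∂y − ∂V₂/∂z = -9*z^2 + 3
(∇×V)₂ = ∂V₁/∂z − ∂V₃/∂x = -10*x^2 + 6*x + 6
(∇×V)₃ = ∂V₂/∂x − ∂V₁/∂y = 6*x*y + 2*y
∇×V = (-9*z^2 + 3, -10*x^2 + 6*x + 6, 6*x*y + 2*y)
At (3, -2, -2): (-33, -66, -40).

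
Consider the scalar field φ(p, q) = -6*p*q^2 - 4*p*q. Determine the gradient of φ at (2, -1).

∂φ/∂p = -6*q^2 - 4*q
∂φ/∂q = -12*p*q - 4*p
∇φ = (-6*q^2 - 4*q, -12*p*q - 4*p)
At (2, -1): (-2, 16).

(-2, 16)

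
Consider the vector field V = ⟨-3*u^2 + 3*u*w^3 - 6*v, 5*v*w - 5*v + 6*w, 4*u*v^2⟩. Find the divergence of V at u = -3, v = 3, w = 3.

∂V₁/∂u = -6*u + 3*w^3
∂V₂/∂v = 5*w - 5
∂V₃/∂w = 0
∇·V = -6*u + 3*w^3 + 5*w - 5
At (-3, 3, 3): 109.

109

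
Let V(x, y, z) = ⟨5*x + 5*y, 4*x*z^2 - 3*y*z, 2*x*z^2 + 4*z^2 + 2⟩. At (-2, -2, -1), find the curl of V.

(∇×V)₁ = ∂V₃/∂y − ∂V₂/∂z = -8*x*z + 3*y
(∇×V)₂ = ∂V₁/∂z − ∂V₃/∂x = -2*z^2
(∇×V)₃ = ∂V₂/∂x − ∂V₁/∂y = 4*z^2 - 5
∇×V = (-8*x*z + 3*y, -2*z^2, 4*z^2 - 5)
At (-2, -2, -1): (-22, -2, -1).

(-22, -2, -1)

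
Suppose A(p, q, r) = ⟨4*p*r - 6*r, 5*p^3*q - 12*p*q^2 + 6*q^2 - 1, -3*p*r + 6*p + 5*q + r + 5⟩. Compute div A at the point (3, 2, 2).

∂A₁/∂p = 4*r
∂A₂/∂q = 5*p^3 - 24*p*q + 12*q
∂A₃/∂r = -3*p + 1
∇·A = 5*p^3 - 24*p*q - 3*p + 12*q + 4*r + 1
At (3, 2, 2): 15.

15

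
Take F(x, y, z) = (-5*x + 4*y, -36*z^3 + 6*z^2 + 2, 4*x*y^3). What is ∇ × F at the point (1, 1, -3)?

(∇×F)₁ = ∂F₃/∂y − ∂F₂/∂z = 12*x*y^2 + 108*z^2 - 12*z
(∇×F)₂ = ∂F₁/∂z − ∂F₃/∂x = -4*y^3
(∇×F)₃ = ∂F₂/∂x − ∂F₁/∂y = -4
∇×F = (12*x*y^2 + 108*z^2 - 12*z, -4*y^3, -4)
At (1, 1, -3): (1020, -4, -4).

(1020, -4, -4)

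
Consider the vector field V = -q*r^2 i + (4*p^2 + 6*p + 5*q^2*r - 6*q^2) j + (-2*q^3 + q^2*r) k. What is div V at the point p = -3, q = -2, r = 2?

-12

∂V₁/∂p = 0
∂V₂/∂q = 10*q*r - 12*q
∂V₃/∂r = q^2
∇·V = q^2 + 10*q*r - 12*q
At (-3, -2, 2): -12.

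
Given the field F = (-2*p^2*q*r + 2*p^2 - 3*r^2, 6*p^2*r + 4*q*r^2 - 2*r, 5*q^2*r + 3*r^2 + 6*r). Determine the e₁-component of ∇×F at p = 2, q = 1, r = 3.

-16

(∇×F)_1 = ∂F₃/∂q − ∂F₂/∂r
= 10*q*r − (6*p^2 + 8*q*r - 2)
= -6*p^2 + 2*q*r + 2
At (2, 1, 3): -16.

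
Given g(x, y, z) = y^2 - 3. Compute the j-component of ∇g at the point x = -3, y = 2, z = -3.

(∇g)_2 = ∂g/∂y = 2*y
At (-3, 2, -3): 4.

4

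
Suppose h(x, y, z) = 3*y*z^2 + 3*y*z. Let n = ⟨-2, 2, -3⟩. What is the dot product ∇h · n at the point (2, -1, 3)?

∂h/∂x = 0
∂h/∂y = 3*z^2 + 3*z
∂h/∂z = 6*y*z + 3*y
∇h at (2, -1, 3) = (0, 36, -21)
∇h · n = (0)(-2) + (36)(2) + (-21)(-3) = 135

135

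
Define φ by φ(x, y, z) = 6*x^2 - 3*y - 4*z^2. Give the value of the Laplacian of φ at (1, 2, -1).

∂²φ/∂x² = 12
∂²φ/∂y² = 0
∂²φ/∂z² = -8
∇²φ = 4
At (1, 2, -1): 4.

4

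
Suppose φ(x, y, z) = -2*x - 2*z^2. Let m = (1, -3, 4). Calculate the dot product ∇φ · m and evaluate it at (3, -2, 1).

-18

∂φ/∂x = -2
∂φ/∂y = 0
∂φ/∂z = -4*z
∇φ at (3, -2, 1) = (-2, 0, -4)
∇φ · m = (-2)(1) + (0)(-3) + (-4)(4) = -18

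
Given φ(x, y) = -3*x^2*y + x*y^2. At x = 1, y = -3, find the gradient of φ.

(27, -9)

∂φ/∂x = -6*x*y + y^2
∂φ/∂y = -3*x^2 + 2*x*y
∇φ = (-6*x*y + y^2, -3*x^2 + 2*x*y)
At (1, -3): (27, -9).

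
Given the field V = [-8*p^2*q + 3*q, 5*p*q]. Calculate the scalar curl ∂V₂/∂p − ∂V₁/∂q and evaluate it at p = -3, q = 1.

74

∂V₂/∂p = 5*q
∂V₁/∂q = -8*p^2 + 3
Scalar curl = 8*p^2 + 5*q - 3
At (-3, 1): 74.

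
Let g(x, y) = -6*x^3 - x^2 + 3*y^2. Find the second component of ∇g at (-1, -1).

-6

(∇g)_2 = ∂g/∂y = 6*y
At (-1, -1): -6.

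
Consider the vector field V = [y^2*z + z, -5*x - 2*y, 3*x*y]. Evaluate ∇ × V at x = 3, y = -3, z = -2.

(∇×V)₁ = ∂V₃/∂y − ∂V₂/∂z = 3*x
(∇×V)₂ = ∂V₁/∂z − ∂V₃/∂x = y^2 - 3*y + 1
(∇×V)₃ = ∂V₂/∂x − ∂V₁/∂y = -2*y*z - 5
∇×V = (3*x, y^2 - 3*y + 1, -2*y*z - 5)
At (3, -3, -2): (9, 19, -17).

(9, 19, -17)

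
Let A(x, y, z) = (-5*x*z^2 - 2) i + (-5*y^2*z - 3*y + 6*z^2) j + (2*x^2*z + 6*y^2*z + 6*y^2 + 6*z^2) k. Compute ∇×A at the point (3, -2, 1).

(∇×A)₁ = ∂A₃/∂y − ∂A₂/∂z = 5*y^2 + 12*y*z + 12*y - 12*z
(∇×A)₂ = ∂A₁/∂z − ∂A₃/∂x = -14*x*z
(∇×A)₃ = ∂A₂/∂x − ∂A₁/∂y = 0
∇×A = (5*y^2 + 12*y*z + 12*y - 12*z, -14*x*z, 0)
At (3, -2, 1): (-40, -42, 0).

(-40, -42, 0)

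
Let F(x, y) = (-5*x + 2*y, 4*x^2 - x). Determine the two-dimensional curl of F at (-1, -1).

-11

∂F₂/∂x = 8*x - 1
∂F₁/∂y = 2
Scalar curl = 8*x - 3
At (-1, -1): -11.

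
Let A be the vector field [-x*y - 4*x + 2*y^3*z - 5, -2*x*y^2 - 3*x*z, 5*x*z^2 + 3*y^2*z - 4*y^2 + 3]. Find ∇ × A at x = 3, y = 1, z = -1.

(∇×A)₁ = ∂A₃/∂y − ∂A₂/∂z = 3*x + 6*y*z - 8*y
(∇×A)₂ = ∂A₁/∂z − ∂A₃/∂x = 2*y^3 - 5*z^2
(∇×A)₃ = ∂A₂/∂x − ∂A₁/∂y = x - 6*y^2*z - 2*y^2 - 3*z
∇×A = (3*x + 6*y*z - 8*y, 2*y^3 - 5*z^2, x - 6*y^2*z - 2*y^2 - 3*z)
At (3, 1, -1): (-5, -3, 10).

(-5, -3, 10)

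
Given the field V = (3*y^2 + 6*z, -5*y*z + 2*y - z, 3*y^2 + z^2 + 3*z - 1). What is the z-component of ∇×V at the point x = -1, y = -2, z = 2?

(∇×V)_3 = ∂V₂/∂x − ∂V₁/∂y
= 0 − (6*y)
= -6*y
At (-1, -2, 2): 12.

12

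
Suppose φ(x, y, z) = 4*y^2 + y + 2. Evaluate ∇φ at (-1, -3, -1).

∂φ/∂x = 0
∂φ/∂y = 8*y + 1
∂φ/∂z = 0
∇φ = (0, 8*y + 1, 0)
At (-1, -3, -1): (0, -23, 0).

(0, -23, 0)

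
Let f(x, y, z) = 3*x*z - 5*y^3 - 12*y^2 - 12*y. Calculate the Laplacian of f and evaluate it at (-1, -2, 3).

∂²f/∂x² = 0
∂²f/∂y² = -6*(5*y + 4)
∂²f/∂z² = 0
∇²f = -30*y - 24
At (-1, -2, 3): 36.

36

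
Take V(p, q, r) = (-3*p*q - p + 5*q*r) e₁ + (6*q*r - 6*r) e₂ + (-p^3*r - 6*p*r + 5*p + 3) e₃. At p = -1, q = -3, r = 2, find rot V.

(∇×V)₁ = ∂V₃/∂q − ∂V₂/∂r = -6*q + 6
(∇×V)₂ = ∂V₁/∂r − ∂V₃/∂p = 3*p^2*r + 5*q + 6*r - 5
(∇×V)₃ = ∂V₂/∂p − ∂V₁/∂q = 3*p - 5*r
∇×V = (-6*q + 6, 3*p^2*r + 5*q + 6*r - 5, 3*p - 5*r)
At (-1, -3, 2): (24, -2, -13).

(24, -2, -13)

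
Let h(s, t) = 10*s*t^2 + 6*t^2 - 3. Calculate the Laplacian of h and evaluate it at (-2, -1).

-28

∂²h/∂s² = 0
∂²h/∂t² = 4*(5*s + 3)
∇²h = 20*s + 12
At (-2, -1): -28.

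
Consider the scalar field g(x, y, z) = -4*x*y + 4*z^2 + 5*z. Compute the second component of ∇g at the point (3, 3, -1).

(∇g)_2 = ∂g/∂y = -4*x
At (3, 3, -1): -12.

-12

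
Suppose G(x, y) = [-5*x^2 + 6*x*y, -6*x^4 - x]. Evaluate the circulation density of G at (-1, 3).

∂G₂/∂x = -24*x^3 - 1
∂G₁/∂y = 6*x
Scalar curl = -24*x^3 - 6*x - 1
At (-1, 3): 29.

29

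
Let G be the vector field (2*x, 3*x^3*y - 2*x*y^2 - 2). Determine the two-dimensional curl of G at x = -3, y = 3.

∂G₂/∂x = 9*x^2*y - 2*y^2
∂G₁/∂y = 0
Scalar curl = 9*x^2*y - 2*y^2
At (-3, 3): 225.

225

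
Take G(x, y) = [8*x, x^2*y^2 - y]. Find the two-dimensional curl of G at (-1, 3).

∂G₂/∂x = 2*x*y^2
∂G₁/∂y = 0
Scalar curl = 2*x*y^2
At (-1, 3): -18.

-18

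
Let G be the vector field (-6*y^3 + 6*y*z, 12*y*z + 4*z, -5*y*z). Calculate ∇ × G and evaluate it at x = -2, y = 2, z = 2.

(∇×G)₁ = ∂G₃/∂y − ∂G₂/∂z = -12*y - 5*z - 4
(∇×G)₂ = ∂G₁/∂z − ∂G₃/∂x = 6*y
(∇×G)₃ = ∂G₂/∂x − ∂G₁/∂y = 18*y^2 - 6*z
∇×G = (-12*y - 5*z - 4, 6*y, 18*y^2 - 6*z)
At (-2, 2, 2): (-38, 12, 60).

(-38, 12, 60)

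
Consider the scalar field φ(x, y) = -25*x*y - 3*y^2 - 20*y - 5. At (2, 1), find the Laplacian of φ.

∂²φ/∂x² = 0
∂²φ/∂y² = -6
∇²φ = -6
At (2, 1): -6.

-6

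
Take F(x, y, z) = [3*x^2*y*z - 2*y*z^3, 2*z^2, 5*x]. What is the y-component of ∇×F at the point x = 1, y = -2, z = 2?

(∇×F)_2 = ∂F₁/∂z − ∂F₃/∂x
= 3*x^2*y - 6*y*z^2 − (5)
= 3*x^2*y - 6*y*z^2 - 5
At (1, -2, 2): 37.

37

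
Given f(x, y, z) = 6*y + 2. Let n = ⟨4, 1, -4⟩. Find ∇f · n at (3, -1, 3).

∂f/∂x = 0
∂f/∂y = 6
∂f/∂z = 0
∇f at (3, -1, 3) = (0, 6, 0)
∇f · n = (0)(4) + (6)(1) + (0)(-4) = 6

6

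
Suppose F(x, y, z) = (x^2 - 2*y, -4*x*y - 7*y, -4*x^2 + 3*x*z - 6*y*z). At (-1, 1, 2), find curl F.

(-12, -14, -2)

(∇×F)₁ = ∂F₃/∂y − ∂F₂/∂z = -6*z
(∇×F)₂ = ∂F₁/∂z − ∂F₃/∂x = 8*x - 3*z
(∇×F)₃ = ∂F₂/∂x − ∂F₁/∂y = -4*y + 2
∇×F = (-6*z, 8*x - 3*z, -4*y + 2)
At (-1, 1, 2): (-12, -14, -2).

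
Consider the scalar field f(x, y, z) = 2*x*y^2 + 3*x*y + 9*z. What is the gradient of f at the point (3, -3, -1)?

(9, -27, 9)

∂f/∂x = 2*y^2 + 3*y
∂f/∂y = 4*x*y + 3*x
∂f/∂z = 9
∇f = (2*y^2 + 3*y, 4*x*y + 3*x, 9)
At (3, -3, -1): (9, -27, 9).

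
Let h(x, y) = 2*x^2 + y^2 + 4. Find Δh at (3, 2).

∂²h/∂x² = 4
∂²h/∂y² = 2
∇²h = 6
At (3, 2): 6.

6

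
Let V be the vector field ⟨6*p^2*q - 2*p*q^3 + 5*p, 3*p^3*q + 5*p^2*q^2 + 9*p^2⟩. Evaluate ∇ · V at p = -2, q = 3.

-25

∂V₁/∂p = 12*p*q - 2*q^3 + 5
∂V₂/∂q = 3*p^3 + 10*p^2*q
∇·V = 3*p^3 + 10*p^2*q + 12*p*q - 2*q^3 + 5
At (-2, 3): -25.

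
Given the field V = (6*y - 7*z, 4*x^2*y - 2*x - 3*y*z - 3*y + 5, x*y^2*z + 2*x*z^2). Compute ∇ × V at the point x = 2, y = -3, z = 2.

(-33, -33, -56)

(∇×V)₁ = ∂V₃/∂y − ∂V₂/∂z = 2*x*y*z + 3*y
(∇×V)₂ = ∂V₁/∂z − ∂V₃/∂x = -y^2*z - 2*z^2 - 7
(∇×V)₃ = ∂V₂/∂x − ∂V₁/∂y = 8*x*y - 8
∇×V = (2*x*y*z + 3*y, -y^2*z - 2*z^2 - 7, 8*x*y - 8)
At (2, -3, 2): (-33, -33, -56).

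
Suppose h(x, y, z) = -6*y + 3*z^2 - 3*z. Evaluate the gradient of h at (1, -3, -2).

(0, -6, -15)

∂h/∂x = 0
∂h/∂y = -6
∂h/∂z = 6*z - 3
∇h = (0, -6, 6*z - 3)
At (1, -3, -2): (0, -6, -15).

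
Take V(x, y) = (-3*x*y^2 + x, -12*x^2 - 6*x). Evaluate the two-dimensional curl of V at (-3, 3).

∂V₂/∂x = -24*x - 6
∂V₁/∂y = -6*x*y
Scalar curl = 6*x*y - 24*x - 6
At (-3, 3): 12.

12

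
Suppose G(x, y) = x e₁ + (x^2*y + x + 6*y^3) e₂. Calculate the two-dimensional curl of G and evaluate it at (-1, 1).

∂G₂/∂x = 2*x*y + 1
∂G₁/∂y = 0
Scalar curl = 2*x*y + 1
At (-1, 1): -1.

-1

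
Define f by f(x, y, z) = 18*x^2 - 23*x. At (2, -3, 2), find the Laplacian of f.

36

∂²f/∂x² = 36
∂²f/∂y² = 0
∂²f/∂z² = 0
∇²f = 36
At (2, -3, 2): 36.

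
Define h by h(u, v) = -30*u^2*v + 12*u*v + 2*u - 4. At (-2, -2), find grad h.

∂h/∂u = -60*u*v + 12*v + 2
∂h/∂v = -30*u^2 + 12*u
∇h = (-60*u*v + 12*v + 2, -30*u^2 + 12*u)
At (-2, -2): (-262, -144).

(-262, -144)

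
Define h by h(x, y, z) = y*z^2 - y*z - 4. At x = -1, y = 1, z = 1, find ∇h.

(0, 0, 1)

∂h/∂x = 0
∂h/∂y = z^2 - z
∂h/∂z = 2*y*z - y
∇h = (0, z^2 - z, 2*y*z - y)
At (-1, 1, 1): (0, 0, 1).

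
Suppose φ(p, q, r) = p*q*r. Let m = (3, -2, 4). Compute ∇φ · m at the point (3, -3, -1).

-21

∂φ/∂p = q*r
∂φ/∂q = p*r
∂φ/∂r = p*q
∇φ at (3, -3, -1) = (3, -3, -9)
∇φ · m = (3)(3) + (-3)(-2) + (-9)(4) = -21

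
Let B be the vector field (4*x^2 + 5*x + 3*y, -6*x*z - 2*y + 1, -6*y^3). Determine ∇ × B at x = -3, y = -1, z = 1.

(∇×B)₁ = ∂B₃/∂y − ∂B₂/∂z = 6*x - 18*y^2
(∇×B)₂ = ∂B₁/∂z − ∂B₃/∂x = 0
(∇×B)₃ = ∂B₂/∂x − ∂B₁/∂y = -6*z - 3
∇×B = (6*x - 18*y^2, 0, -6*z - 3)
At (-3, -1, 1): (-36, 0, -9).

(-36, 0, -9)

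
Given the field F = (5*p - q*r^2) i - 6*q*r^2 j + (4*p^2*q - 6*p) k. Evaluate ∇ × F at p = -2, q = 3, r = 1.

(∇×F)₁ = ∂F₃/∂q − ∂F₂/∂r = 4*p^2 + 12*q*r
(∇×F)₂ = ∂F₁/∂r − ∂F₃/∂p = -8*p*q - 2*q*r + 6
(∇×F)₃ = ∂F₂/∂p − ∂F₁/∂q = r^2
∇×F = (4*p^2 + 12*q*r, -8*p*q - 2*q*r + 6, r^2)
At (-2, 3, 1): (52, 48, 1).

(52, 48, 1)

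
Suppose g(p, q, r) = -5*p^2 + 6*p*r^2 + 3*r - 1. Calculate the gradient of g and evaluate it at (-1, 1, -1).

∂g/∂p = -10*p + 6*r^2
∂g/∂q = 0
∂g/∂r = 12*p*r + 3
∇g = (-10*p + 6*r^2, 0, 12*p*r + 3)
At (-1, 1, -1): (16, 0, 15).

(16, 0, 15)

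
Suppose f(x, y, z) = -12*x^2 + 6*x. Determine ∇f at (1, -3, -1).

(-18, 0, 0)

∂f/∂x = -24*x + 6
∂f/∂y = 0
∂f/∂z = 0
∇f = (-24*x + 6, 0, 0)
At (1, -3, -1): (-18, 0, 0).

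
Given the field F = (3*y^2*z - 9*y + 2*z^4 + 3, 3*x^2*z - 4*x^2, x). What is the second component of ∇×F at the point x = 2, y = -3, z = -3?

-190

(∇×F)_2 = ∂F₁/∂z − ∂F₃/∂x
= 3*y^2 + 8*z^3 − (1)
= 3*y^2 + 8*z^3 - 1
At (2, -3, -3): -190.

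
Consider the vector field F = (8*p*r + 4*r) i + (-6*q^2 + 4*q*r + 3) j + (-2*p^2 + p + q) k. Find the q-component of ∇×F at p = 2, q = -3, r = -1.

(∇×F)_2 = ∂F₁/∂r − ∂F₃/∂p
= 8*p + 4 − (-4*p + 1)
= 12*p + 3
At (2, -3, -1): 27.

27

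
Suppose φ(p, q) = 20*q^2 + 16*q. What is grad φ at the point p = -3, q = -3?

∂φ/∂p = 0
∂φ/∂q = 40*q + 16
∇φ = (0, 40*q + 16)
At (-3, -3): (0, -104).

(0, -104)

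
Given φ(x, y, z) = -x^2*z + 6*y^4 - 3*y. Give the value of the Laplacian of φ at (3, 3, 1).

∂²φ/∂x² = -2*z
∂²φ/∂y² = 72*y^2
∂²φ/∂z² = 0
∇²φ = 72*y^2 - 2*z
At (3, 3, 1): 646.

646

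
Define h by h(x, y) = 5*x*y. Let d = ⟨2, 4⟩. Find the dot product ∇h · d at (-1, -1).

-30

∂h/∂x = 5*y
∂h/∂y = 5*x
∇h at (-1, -1) = (-5, -5)
∇h · d = (-5)(2) + (-5)(4) = -30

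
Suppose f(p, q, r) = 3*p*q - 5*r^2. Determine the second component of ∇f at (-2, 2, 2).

-6

(∇f)_2 = ∂f/∂q = 3*p
At (-2, 2, 2): -6.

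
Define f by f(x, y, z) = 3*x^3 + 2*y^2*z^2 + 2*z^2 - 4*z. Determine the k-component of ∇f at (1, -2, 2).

(∇f)_3 = ∂f/∂z = 4*y^2*z + 4*z - 4
At (1, -2, 2): 36.

36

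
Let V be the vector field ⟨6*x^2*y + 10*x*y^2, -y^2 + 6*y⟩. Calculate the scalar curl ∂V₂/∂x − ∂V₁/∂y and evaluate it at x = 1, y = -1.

∂V₂/∂x = 0
∂V₁/∂y = 6*x^2 + 20*x*y
Scalar curl = -6*x^2 - 20*x*y
At (1, -1): 14.

14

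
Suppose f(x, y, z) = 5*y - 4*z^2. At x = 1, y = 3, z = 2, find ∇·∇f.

-8

∂²f/∂x² = 0
∂²f/∂y² = 0
∂²f/∂z² = -8
∇²f = -8
At (1, 3, 2): -8.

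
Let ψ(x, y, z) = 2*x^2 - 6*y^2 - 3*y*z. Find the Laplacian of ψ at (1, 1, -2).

∂²ψ/∂x² = 4
∂²ψ/∂y² = -12
∂²ψ/∂z² = 0
∇²ψ = -8
At (1, 1, -2): -8.

-8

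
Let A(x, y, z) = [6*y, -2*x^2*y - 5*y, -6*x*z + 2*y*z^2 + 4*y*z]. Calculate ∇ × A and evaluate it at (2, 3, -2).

(∇×A)₁ = ∂A₃/∂y − ∂A₂/∂z = 2*z^2 + 4*z
(∇×A)₂ = ∂A₁/∂z − ∂A₃/∂x = 6*z
(∇×A)₃ = ∂A₂/∂x − ∂A₁/∂y = -4*x*y - 6
∇×A = (2*z^2 + 4*z, 6*z, -4*x*y - 6)
At (2, 3, -2): (0, -12, -30).

(0, -12, -30)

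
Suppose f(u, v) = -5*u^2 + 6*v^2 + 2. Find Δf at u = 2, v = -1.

2

∂²f/∂u² = -10
∂²f/∂v² = 12
∇²f = 2
At (2, -1): 2.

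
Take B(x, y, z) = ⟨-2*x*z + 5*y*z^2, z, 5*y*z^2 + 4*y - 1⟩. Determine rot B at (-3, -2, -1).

(∇×B)₁ = ∂B₃/∂y − ∂B₂/∂z = 5*z^2 + 3
(∇×B)₂ = ∂B₁/∂z − ∂B₃/∂x = -2*x + 10*y*z
(∇×B)₃ = ∂B₂/∂x − ∂B₁/∂y = -5*z^2
∇×B = (5*z^2 + 3, -2*x + 10*y*z, -5*z^2)
At (-3, -2, -1): (8, 26, -5).

(8, 26, -5)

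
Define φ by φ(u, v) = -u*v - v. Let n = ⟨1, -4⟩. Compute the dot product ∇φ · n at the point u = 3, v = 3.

∂φ/∂u = -v
∂φ/∂v = -u - 1
∇φ at (3, 3) = (-3, -4)
∇φ · n = (-3)(1) + (-4)(-4) = 13

13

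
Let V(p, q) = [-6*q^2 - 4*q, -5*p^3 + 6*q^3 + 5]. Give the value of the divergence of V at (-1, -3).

∂V₁/∂p = 0
∂V₂/∂q = 18*q^2
∇·V = 18*q^2
At (-1, -3): 162.

162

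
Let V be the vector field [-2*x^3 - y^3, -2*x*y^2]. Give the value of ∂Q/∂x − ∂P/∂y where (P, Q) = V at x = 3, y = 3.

9

∂V₂/∂x = -2*y^2
∂V₁/∂y = -3*y^2
Scalar curl = y^2
At (3, 3): 9.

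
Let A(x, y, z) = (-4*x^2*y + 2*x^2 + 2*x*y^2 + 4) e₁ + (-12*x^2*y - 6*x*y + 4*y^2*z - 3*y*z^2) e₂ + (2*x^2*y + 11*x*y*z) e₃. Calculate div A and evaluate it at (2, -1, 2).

-84

∂A₁/∂x = -8*x*y + 4*x + 2*y^2
∂A₂/∂y = -12*x^2 - 6*x + 8*y*z - 3*z^2
∂A₃/∂z = 11*x*y
∇·A = -12*x^2 + 3*x*y - 2*x + 2*y^2 + 8*y*z - 3*z^2
At (2, -1, 2): -84.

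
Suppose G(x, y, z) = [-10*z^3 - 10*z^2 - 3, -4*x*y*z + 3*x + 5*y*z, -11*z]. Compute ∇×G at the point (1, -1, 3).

(1, -330, 15)

(∇×G)₁ = ∂G₃/∂y − ∂G₂/∂z = 4*x*y - 5*y
(∇×G)₂ = ∂G₁/∂z − ∂G₃/∂x = -30*z^2 - 20*z
(∇×G)₃ = ∂G₂/∂x − ∂G₁/∂y = -4*y*z + 3
∇×G = (4*x*y - 5*y, -30*z^2 - 20*z, -4*y*z + 3)
At (1, -1, 3): (1, -330, 15).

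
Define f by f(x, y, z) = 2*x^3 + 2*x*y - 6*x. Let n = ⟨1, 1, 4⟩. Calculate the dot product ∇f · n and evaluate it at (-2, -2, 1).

10

∂f/∂x = 6*x^2 + 2*y - 6
∂f/∂y = 2*x
∂f/∂z = 0
∇f at (-2, -2, 1) = (14, -4, 0)
∇f · n = (14)(1) + (-4)(1) + (0)(4) = 10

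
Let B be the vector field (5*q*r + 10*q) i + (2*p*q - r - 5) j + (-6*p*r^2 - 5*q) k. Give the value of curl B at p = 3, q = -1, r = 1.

(-4, 1, -17)

(∇×B)₁ = ∂B₃/∂q − ∂B₂/∂r = -4
(∇×B)₂ = ∂B₁/∂r − ∂B₃/∂p = 5*q + 6*r^2
(∇×B)₃ = ∂B₂/∂p − ∂B₁/∂q = 2*q - 5*r - 10
∇×B = (-4, 5*q + 6*r^2, 2*q - 5*r - 10)
At (3, -1, 1): (-4, 1, -17).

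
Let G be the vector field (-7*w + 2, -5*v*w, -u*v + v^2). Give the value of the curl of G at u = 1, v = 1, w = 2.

(6, -6, 0)

(∇×G)₁ = ∂G₃/∂v − ∂G₂/∂w = -u + 7*v
(∇×G)₂ = ∂G₁/∂w − ∂G₃/∂u = v - 7
(∇×G)₃ = ∂G₂/∂u − ∂G₁/∂v = 0
∇×G = (-u + 7*v, v - 7, 0)
At (1, 1, 2): (6, -6, 0).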